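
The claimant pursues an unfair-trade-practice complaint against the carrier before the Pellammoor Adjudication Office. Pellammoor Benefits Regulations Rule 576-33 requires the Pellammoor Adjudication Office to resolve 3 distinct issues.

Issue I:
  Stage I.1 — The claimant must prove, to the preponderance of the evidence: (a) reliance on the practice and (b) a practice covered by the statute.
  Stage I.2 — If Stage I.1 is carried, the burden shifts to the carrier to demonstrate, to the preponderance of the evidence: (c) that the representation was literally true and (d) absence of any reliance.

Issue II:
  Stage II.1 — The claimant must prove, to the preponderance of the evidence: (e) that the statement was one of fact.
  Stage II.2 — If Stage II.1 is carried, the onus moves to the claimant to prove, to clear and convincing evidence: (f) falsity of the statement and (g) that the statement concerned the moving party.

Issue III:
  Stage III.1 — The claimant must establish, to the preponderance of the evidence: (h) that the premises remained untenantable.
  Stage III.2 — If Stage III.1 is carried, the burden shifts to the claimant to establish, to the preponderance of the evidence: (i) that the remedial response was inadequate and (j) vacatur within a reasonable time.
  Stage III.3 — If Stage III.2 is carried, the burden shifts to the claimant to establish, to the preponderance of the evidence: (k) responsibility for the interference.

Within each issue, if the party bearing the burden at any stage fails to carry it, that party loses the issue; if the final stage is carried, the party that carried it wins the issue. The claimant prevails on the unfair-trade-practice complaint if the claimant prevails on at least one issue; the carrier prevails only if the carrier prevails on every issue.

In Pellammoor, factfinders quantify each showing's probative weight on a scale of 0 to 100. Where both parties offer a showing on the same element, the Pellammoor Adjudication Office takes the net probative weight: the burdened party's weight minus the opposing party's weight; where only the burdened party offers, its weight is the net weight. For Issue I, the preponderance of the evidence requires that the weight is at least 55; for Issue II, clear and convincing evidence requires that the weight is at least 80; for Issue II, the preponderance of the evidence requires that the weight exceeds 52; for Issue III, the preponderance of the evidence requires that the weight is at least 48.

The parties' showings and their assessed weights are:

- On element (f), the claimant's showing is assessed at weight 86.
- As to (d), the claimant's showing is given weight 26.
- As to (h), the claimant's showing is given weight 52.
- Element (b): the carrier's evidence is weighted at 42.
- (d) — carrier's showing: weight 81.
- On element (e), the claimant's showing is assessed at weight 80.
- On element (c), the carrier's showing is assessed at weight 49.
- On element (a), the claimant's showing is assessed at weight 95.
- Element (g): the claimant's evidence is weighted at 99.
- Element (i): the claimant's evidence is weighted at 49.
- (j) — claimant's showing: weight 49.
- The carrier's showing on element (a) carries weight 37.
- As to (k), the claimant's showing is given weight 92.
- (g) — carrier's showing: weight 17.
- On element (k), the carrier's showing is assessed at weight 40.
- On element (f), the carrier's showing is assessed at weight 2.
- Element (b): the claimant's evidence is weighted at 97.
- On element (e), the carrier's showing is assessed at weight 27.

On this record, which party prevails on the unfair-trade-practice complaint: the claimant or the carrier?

— Issue I —
Stage I.1 — burden on claimant; standard: the preponderance of the evidence (weight is at least 55).
    (a): 95 − 37 = 58 ≥ 55 [met]
    (b): 97 − 42 = 55 ≥ 55 [met]
  All elements met. The burden passes to the carrier.
Stage I.2 — burden on carrier; standard: the preponderance of the evidence (weight is at least 55).
    (c): 49 < 55 [not met]
    (d): 81 − 26 = 55 ≥ 55 [met]
  Not every element is met, so the carrier fails to carry Stage I.2.
So the claimant prevails on this issue.
— Issue II —
Stage II.1 (claimant, the preponderance of the evidence, weight exceeds 52): (e) net 80−27=53 > 52 — meets.
  Stage II.1 is satisfied; the claimant continues to bear the burden.
Stage II.2 (claimant, clear and convincing evidence, weight is at least 80): (f) net 86−2=84 ≥ 80 — meets; (g) net 99−17=82 ≥ 80 — meets.
  All elements met at the final stage.
Every stage carried; the claimant prevails on this issue.
— Issue III —
At Stage III.1 the claimant must meet the preponderance of the evidence (weight is at least 48): on (h) the weight is 52, ≥ 48, so (h) meets the standard.
  Stage III.1 is satisfied; the claimant continues to bear the burden.
At Stage III.2 the claimant must meet the preponderance of the evidence (weight is at least 48): on (i) the weight is 49, ≥ 48, so (i) meets the standard; on (j) the weight is 49, which does reach 48, so (j) meets the standard.
  Stage III.2 carried; the burden remains with the claimant.
At Stage III.3 the claimant must meet the preponderance of the evidence (weight is at least 48): on (k) the weight is 92 less the opposing 40 gives net 52, which does reach 48, so (k) meets the standard.
  Stage III.3 carried; the final stage is satisfied.
Every stage carried; the claimant prevails on this issue.
Per-issue: Issue I → claimant; Issue II → claimant; Issue III → claimant. The claimant must prevail on at least one issue; overall, the claimant prevails.

claimant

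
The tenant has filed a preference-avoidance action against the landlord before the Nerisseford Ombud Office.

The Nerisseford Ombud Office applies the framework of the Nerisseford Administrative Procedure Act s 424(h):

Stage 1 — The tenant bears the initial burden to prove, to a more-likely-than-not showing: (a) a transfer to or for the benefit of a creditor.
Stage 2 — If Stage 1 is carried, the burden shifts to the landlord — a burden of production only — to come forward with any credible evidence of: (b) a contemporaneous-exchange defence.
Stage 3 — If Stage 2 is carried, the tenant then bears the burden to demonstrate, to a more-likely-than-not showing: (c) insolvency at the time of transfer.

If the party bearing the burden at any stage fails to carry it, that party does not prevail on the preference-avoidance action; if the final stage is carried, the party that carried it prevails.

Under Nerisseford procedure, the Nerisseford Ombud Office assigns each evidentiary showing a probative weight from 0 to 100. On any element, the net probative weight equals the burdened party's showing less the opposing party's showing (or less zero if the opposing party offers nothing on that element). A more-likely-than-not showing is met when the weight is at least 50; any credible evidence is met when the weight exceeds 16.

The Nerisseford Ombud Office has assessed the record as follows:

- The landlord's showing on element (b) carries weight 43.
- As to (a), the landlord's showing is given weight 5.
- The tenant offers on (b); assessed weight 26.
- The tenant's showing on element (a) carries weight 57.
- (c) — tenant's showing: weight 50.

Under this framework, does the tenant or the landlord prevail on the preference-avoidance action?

Stage 1 (tenant, a more-likely-than-not showing, weight is at least 50): (a) net 57−5=52 ≥ 50 — meets.
  The tenant carries Stage 1; the landlord now bears the burden.
Stage 2 (landlord, any credible evidence, weight exceeds 16): (b) net 43−26=17 > 16 — meets.
  Stage 2 carried; the burden shifts to the tenant.
Stage 3 (tenant, a more-likely-than-not showing, weight is at least 50): (c) 50 ≥ 50 — meets.
  Stage 3 carried; the final stage is satisfied.
All stages carried — the tenant prevails.

tenant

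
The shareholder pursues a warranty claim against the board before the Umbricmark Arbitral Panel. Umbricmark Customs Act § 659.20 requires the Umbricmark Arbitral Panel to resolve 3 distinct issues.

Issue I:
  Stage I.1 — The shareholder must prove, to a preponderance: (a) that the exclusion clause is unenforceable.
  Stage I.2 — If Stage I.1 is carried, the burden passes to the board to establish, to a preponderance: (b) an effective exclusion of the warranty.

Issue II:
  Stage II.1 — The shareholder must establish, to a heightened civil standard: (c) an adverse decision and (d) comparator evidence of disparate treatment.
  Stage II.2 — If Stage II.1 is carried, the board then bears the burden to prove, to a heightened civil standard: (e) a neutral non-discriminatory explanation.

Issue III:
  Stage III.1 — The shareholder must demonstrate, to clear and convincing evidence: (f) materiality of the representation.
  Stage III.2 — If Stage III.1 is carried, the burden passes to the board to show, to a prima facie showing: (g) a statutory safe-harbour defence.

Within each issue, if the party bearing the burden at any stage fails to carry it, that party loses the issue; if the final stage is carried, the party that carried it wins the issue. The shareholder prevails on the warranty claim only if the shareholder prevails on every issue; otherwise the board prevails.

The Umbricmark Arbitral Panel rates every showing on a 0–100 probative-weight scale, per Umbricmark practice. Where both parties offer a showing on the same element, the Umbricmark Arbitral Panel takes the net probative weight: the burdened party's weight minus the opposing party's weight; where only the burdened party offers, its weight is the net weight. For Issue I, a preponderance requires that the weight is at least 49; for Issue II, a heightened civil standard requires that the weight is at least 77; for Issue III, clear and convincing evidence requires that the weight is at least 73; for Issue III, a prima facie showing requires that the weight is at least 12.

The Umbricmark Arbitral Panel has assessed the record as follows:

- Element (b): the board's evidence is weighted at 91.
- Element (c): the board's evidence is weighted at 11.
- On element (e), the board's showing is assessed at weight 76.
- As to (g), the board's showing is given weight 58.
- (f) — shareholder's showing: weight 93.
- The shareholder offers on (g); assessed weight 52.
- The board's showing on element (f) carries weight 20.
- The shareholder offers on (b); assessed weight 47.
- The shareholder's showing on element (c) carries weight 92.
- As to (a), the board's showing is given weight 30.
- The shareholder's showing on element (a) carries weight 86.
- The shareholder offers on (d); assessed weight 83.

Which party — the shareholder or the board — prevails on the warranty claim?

— Issue I —
Stage I.1 — burden on shareholder; standard: a preponderance (weight is at least 49).
    (a): 86 − 30 = 56 ≥ 49 [met]
  All elements met. The burden passes to the board.
Stage I.2 — burden on board; standard: a preponderance (weight is at least 49).
    (b): 91 − 47 = 44 < 49 [not met]
  Not every element is met, so the board fails to carry Stage I.2.
So the shareholder prevails on this issue.
— Issue II —
At Stage II.1 the shareholder must meet a heightened civil standard (weight is at least 77): on (c) the weight is 92 less the opposing 11 gives net 81, ≥ 77, so (c) meets the standard; on (d) the weight is 83, ≥ 77, so (d) meets the standard.
  The shareholder carries Stage II.1; the board now bears the burden.
At Stage II.2 the board must meet a heightened civil standard (weight is at least 77): on (e) the weight is 76, which does not reach 77, so (e) does not meet the standard.
  The board does not carry Stage II.2.
So the shareholder prevails on this issue.
— Issue III —
Stage III.1 — burden on shareholder; standard: clear and convincing evidence (weight is at least 73).
    (f): 93 − 20 = 73 ≥ 73 [met]
  The shareholder carries Stage III.1; the board now bears the burden.
Stage III.2 — burden on board; standard: a prima facie showing (weight is at least 12).
    (g): 58 − 52 = 6 < 12 [not met]
  The board does not carry Stage III.2.
The analysis ends at Stage III.2; the shareholder prevails on this issue.
Per-issue: Issue I → shareholder; Issue II → shareholder; Issue III → shareholder. The shareholder must prevail on every issue; overall, the shareholder prevails.

shareholder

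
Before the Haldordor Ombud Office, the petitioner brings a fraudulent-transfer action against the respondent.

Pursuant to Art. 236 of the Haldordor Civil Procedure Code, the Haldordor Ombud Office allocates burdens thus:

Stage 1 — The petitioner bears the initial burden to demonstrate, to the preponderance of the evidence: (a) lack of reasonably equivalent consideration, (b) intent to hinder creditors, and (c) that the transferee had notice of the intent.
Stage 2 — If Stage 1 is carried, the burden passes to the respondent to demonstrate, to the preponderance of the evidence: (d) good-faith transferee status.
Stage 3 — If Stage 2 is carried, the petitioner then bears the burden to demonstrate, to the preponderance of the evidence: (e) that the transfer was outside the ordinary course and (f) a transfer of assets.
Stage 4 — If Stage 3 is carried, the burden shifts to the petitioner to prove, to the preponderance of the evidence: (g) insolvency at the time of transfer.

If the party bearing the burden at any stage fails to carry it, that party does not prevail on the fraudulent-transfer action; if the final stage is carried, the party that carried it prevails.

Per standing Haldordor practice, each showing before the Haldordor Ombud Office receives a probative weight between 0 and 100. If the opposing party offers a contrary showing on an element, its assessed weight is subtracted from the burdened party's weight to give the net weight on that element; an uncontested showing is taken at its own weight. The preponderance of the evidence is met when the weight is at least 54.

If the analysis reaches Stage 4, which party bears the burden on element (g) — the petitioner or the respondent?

petitioner

Stage 4's rule assigns the burden to the petitioner (to the preponderance of the evidence).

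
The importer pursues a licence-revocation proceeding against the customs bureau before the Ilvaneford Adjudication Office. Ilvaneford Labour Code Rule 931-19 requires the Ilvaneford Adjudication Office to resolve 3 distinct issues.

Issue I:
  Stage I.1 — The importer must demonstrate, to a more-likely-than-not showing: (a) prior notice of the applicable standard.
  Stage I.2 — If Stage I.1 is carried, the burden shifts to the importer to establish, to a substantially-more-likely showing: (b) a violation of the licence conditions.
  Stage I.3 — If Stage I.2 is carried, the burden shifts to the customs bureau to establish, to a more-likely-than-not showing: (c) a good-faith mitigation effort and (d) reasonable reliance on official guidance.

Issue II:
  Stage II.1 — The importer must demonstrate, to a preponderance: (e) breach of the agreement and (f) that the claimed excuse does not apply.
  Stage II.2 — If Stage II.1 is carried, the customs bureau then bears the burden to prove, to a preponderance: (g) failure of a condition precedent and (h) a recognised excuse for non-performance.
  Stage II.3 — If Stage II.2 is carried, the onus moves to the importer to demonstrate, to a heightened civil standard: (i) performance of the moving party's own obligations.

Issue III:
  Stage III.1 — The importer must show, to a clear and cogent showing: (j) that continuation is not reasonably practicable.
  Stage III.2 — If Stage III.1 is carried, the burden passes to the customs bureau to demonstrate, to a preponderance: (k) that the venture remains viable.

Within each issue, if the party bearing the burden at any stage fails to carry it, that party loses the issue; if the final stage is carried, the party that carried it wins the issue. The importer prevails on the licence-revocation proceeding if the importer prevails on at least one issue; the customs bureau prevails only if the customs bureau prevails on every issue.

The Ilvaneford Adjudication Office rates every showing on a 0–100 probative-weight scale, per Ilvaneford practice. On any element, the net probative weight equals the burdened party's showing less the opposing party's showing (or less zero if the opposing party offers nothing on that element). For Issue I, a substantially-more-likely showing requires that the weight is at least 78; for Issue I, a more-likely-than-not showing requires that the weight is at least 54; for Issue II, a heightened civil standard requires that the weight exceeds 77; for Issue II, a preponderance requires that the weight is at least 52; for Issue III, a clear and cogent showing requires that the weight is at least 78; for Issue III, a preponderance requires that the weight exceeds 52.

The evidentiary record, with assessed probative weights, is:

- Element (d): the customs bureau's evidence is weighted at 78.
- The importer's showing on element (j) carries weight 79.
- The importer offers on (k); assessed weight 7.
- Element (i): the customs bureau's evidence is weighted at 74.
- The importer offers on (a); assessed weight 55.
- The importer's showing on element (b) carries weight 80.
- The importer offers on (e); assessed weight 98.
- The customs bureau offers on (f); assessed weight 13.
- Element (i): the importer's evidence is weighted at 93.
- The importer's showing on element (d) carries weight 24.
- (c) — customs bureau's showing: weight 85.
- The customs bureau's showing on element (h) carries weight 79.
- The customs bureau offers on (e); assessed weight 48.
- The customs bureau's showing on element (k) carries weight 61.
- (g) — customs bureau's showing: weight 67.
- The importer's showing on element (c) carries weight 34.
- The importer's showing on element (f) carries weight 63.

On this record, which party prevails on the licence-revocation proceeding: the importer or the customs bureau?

— Issue I —
Stage I.1 (importer, a more-likely-than-not showing, weight is at least 54): (a) 55 ≥ 54 — meets.
  All elements met. The importer retains the burden for Stage I.2.
Stage I.2 (importer, a substantially-more-likely showing, weight is at least 78): (b) 80 ≥ 78 — meets.
  The importer carries Stage I.2; the customs bureau now bears the burden.
Stage I.3 (customs bureau, a more-likely-than-not showing, weight is at least 54): (c) net 85−34=51 < 54 — fails; (d) net 78−24=54 ≥ 54 — meets.
  The customs bureau does not carry Stage I.3.
The analysis ends at Stage I.3; the importer prevails on this issue.
— Issue II —
Stage II.1 (importer, a preponderance, weight is at least 52): (e) net 98−48=50 < 52 — fails; (f) net 63−13=50 < 52 — fails.
  The importer does not carry Stage II.1.
The analysis ends at Stage II.1; the customs bureau prevails on this issue.
— Issue III —
Stage III.1 (importer, a clear and cogent showing, weight is at least 78): (j) 79 ≥ 78 — meets.
  Stage III.1 is satisfied; the onus moves to the customs bureau.
Stage III.2 (customs bureau, a preponderance, weight exceeds 52): (k) net 61−7=54 > 52 — meets.
  The customs bureau carries the last stage.
Every stage carried; the customs bureau prevails on this issue.
Per-issue: Issue I → importer; Issue II → customs bureau; Issue III → customs bureau. The importer must prevail on at least one issue; overall, the importer prevails.

importer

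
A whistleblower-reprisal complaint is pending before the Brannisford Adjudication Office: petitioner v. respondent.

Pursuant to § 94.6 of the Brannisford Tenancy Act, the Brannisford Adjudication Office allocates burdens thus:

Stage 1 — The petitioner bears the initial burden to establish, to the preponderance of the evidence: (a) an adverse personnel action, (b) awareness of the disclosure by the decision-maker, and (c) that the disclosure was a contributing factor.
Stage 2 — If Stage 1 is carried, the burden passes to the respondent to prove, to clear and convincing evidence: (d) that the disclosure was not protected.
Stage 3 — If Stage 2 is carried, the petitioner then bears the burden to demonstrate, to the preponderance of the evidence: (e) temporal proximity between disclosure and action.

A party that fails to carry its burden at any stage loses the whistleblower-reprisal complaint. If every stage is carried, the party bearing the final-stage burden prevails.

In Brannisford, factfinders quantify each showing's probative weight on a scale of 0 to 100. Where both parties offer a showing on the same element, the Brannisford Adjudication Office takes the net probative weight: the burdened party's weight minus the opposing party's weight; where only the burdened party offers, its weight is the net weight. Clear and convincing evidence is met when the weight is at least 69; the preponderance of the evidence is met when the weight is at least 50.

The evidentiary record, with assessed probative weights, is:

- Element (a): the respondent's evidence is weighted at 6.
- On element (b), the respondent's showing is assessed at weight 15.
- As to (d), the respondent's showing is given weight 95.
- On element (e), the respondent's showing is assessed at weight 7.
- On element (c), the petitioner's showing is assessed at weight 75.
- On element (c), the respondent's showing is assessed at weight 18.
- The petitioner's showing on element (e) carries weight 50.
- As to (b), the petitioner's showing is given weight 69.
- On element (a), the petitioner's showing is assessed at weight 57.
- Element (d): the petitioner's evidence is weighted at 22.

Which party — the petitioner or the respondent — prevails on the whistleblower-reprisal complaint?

Stage 1 (petitioner, the preponderance of the evidence, weight is at least 50): (a) net 57−6=51 ≥ 50 — meets; (b) net 69−15=54 ≥ 50 — meets; (c) net 75−18=57 ≥ 50 — meets.
  All elements met. The burden passes to the respondent.
Stage 2 (respondent, clear and convincing evidence, weight is at least 69): (d) net 95−22=73 ≥ 69 — meets.
  The respondent carries Stage 2; the petitioner now bears the burden.
Stage 3 (petitioner, the preponderance of the evidence, weight is at least 50): (e) net 50−7=43 < 50 — fails.
  Not every element is met, so the petitioner fails to carry Stage 3.
So the respondent prevails.

respondent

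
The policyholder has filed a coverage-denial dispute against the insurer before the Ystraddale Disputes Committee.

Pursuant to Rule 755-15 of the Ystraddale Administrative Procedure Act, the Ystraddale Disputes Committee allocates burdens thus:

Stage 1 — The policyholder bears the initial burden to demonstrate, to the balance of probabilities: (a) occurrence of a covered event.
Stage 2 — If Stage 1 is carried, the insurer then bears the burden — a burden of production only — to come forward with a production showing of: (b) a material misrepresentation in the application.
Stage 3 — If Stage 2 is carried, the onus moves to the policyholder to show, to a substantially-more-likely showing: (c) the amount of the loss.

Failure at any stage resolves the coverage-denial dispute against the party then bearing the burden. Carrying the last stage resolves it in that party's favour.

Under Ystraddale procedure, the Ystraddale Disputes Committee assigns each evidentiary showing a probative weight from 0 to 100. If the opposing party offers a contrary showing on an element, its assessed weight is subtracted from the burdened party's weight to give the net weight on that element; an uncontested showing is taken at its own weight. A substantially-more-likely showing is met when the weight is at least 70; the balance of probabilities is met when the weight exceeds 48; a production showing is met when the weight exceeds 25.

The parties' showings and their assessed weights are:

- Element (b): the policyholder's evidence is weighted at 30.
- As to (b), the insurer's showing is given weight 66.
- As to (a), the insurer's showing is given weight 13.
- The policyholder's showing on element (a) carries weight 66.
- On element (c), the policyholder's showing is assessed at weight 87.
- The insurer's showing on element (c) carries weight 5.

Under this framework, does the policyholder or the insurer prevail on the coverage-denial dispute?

Stage 1 — burden on policyholder; standard: the balance of probabilities (weight exceeds 48).
    (a): 66 − 13 = 53 > 48 [met]
  All elements met. The burden passes to the insurer.
Stage 2 — burden on insurer; standard: a production showing (weight exceeds 25).
    (b): 66 − 30 = 36 > 25 [met]
  Stage 2 is satisfied; the onus moves to the policyholder.
Stage 3 — burden on policyholder; standard: a substantially-more-likely showing (weight is at least 70).
    (c): 87 − 5 = 82 ≥ 70 [met]
  Stage 3 carried; the final stage is satisfied.
Every stage carried; the policyholder prevails.

policyholder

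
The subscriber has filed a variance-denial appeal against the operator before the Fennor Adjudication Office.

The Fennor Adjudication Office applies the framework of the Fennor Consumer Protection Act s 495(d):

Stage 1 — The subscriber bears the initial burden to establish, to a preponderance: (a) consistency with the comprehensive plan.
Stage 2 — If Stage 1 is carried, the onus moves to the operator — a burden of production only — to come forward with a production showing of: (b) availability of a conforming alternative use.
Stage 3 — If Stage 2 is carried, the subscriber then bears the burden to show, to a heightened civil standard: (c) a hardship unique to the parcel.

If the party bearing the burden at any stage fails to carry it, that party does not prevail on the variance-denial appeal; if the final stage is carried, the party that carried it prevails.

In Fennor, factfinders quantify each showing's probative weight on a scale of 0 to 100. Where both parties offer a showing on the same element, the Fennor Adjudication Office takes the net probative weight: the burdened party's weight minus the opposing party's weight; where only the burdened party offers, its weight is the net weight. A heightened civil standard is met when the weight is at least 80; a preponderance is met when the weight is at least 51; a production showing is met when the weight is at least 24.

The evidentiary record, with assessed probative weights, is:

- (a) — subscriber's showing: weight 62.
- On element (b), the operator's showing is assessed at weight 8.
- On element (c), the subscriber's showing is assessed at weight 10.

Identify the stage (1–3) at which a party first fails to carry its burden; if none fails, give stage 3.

stage 2

At Stage 1 the subscriber must meet a preponderance (weight is at least 51): on (a) the weight is 62, ≥ 51, so (a) meets the standard.
  The subscriber carries Stage 1; the operator now bears the burden.
At Stage 2 the operator must meet a production showing (weight is at least 24): on (b) the weight is 8, < 24, so (b) does not meet the standard.
  Stage 2 not carried; the operator fails its burden.
So the subscriber prevails.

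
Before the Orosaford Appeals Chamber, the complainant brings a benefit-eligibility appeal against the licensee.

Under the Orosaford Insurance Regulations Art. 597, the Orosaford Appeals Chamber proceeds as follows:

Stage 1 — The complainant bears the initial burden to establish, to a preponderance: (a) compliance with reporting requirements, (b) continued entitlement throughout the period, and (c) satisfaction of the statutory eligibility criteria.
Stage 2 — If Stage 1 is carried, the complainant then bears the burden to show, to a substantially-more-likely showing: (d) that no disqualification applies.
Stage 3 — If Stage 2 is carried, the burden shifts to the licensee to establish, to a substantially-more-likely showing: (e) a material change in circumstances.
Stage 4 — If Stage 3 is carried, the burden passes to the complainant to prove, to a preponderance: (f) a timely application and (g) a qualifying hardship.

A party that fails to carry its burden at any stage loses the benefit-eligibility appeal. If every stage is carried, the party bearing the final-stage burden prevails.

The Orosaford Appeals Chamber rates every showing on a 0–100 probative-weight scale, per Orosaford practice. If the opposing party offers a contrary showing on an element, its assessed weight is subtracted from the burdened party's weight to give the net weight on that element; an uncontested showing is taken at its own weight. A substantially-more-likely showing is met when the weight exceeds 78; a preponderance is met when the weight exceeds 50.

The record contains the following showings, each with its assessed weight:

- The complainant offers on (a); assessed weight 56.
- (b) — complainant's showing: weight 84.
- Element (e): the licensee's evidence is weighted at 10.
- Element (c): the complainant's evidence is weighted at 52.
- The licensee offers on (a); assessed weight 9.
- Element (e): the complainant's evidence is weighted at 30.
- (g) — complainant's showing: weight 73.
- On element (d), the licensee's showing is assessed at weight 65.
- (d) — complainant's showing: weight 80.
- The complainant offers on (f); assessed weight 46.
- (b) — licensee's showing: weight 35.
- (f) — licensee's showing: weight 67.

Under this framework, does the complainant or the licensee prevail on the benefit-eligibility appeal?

Stage 1 (complainant, a preponderance, weight exceeds 50): (a) net 56−9=47 ≤ 50 — fails; (b) net 84−35=49 ≤ 50 — fails; (c) 52 > 50 — meets.
  Not every element is met, so the complainant fails to carry Stage 1.
The licensee prevails.

licensee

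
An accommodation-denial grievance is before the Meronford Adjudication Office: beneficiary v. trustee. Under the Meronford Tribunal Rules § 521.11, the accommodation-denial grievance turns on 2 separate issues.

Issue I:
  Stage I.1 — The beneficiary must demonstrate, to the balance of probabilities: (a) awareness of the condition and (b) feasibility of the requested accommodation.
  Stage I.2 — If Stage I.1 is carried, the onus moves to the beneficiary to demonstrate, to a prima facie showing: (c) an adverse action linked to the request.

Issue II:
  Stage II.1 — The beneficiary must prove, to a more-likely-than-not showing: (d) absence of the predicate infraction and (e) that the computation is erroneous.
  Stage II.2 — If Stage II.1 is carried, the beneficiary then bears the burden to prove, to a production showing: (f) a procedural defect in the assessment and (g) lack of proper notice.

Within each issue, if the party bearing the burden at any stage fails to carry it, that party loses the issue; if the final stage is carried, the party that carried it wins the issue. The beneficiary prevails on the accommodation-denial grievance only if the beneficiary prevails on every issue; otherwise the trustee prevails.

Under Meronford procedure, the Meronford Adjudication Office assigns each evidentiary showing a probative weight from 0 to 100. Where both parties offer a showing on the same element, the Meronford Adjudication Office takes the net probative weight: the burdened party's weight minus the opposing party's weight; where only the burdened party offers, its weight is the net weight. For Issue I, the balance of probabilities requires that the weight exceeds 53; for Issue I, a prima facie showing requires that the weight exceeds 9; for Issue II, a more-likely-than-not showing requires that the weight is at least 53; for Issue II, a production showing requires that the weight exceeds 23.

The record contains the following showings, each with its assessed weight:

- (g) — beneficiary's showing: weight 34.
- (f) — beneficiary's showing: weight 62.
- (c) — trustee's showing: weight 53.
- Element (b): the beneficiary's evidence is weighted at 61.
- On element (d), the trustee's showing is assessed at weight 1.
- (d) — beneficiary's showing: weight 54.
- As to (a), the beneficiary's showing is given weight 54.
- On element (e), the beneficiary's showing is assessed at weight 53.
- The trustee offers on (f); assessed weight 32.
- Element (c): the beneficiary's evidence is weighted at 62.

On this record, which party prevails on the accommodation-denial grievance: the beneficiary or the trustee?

— Issue I —
At Stage I.1 the beneficiary must meet the balance of probabilities (weight exceeds 53): on (a) the weight is 54, which does exceed 53, so (a) meets the standard; on (b) the weight is 61, which does exceed 53, so (b) meets the standard.
  Stage I.1 carried; the burden remains with the beneficiary.
At Stage I.2 the beneficiary must meet a prima facie showing (weight exceeds 9): on (c) the weight is 62 less the opposing 53 gives net 9, which does not exceed 9, so (c) does not meet the standard.
  The beneficiary does not carry Stage I.2.
The trustee prevails on this issue.
— Issue II —
At Stage II.1 the beneficiary must meet a more-likely-than-not showing (weight is at least 53): on (d) the weight is 54 less the opposing 1 gives net 53, ≥ 53, so (d) meets the standard; on (e) the weight is 53, which does reach 53, so (e) meets the standard.
  Stage II.1 is satisfied; the beneficiary continues to bear the burden.
At Stage II.2 the beneficiary must meet a production showing (weight exceeds 23): on (f) the weight is 62 less the opposing 32 gives net 30, which does exceed 23, so (f) meets the standard; on (g) the weight is 34, which does exceed 23, so (g) meets the standard.
  All elements met at the final stage.
Every stage carried; the beneficiary prevails on this issue.
Per-issue: Issue I → trustee; Issue II → beneficiary. The beneficiary must prevail on every issue; overall, the trustee prevails.

trustee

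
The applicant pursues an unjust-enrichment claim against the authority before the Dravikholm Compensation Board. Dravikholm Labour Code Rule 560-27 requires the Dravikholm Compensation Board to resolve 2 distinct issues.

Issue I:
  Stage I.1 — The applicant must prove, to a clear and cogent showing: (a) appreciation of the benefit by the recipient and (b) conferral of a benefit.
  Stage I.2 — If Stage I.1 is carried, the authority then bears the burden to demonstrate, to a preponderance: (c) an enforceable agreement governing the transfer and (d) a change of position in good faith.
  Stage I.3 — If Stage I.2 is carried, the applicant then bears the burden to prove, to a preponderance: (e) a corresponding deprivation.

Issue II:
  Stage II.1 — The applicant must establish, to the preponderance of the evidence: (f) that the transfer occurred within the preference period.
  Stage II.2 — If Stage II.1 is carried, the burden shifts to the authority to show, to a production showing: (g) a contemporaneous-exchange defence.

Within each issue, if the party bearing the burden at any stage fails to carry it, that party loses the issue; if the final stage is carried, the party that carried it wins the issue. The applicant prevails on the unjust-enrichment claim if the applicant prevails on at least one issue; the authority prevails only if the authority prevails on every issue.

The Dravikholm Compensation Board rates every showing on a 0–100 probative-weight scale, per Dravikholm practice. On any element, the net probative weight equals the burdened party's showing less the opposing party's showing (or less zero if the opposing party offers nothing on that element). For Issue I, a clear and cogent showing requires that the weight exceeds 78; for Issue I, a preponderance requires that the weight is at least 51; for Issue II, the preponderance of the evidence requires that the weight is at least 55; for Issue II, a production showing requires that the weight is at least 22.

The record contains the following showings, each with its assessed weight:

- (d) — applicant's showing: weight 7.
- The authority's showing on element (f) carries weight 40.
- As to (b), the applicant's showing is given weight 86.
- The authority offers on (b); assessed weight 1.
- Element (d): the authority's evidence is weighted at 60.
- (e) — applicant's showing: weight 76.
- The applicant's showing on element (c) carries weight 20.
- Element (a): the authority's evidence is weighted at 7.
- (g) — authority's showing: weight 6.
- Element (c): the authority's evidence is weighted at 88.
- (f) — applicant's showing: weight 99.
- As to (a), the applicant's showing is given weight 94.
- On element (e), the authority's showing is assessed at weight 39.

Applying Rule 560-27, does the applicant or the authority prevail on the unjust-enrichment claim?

— Issue I —
At Stage I.1 the applicant must meet a clear and cogent showing (weight exceeds 78): on (a) the weight is 94 less the opposing 7 gives net 87, > 78, so (a) meets the standard; on (b) the weight is 86 less the opposing 1 gives net 85, > 78, so (b) meets the standard.
  The applicant carries Stage I.1; the authority now bears the burden.
At Stage I.2 the authority must meet a preponderance (weight is at least 51): on (c) the weight is 88 less the opposing 20 gives net 68, ≥ 51, so (c) meets the standard; on (d) the weight is 60 less the opposing 7 gives net 53, which does reach 51, so (d) meets the standard.
  Stage I.2 carried; the burden shifts to the applicant.
At Stage I.3 the applicant must meet a preponderance (weight is at least 51): on (e) the weight is 76 less the opposing 39 gives net 37, which does not reach 51, so (e) does not meet the standard.
  Not every element is met, so the applicant fails to carry Stage I.3.
So the authority prevails on this issue.
— Issue II —
At Stage II.1 the applicant must meet the preponderance of the evidence (weight is at least 55): on (f) the weight is 99 less the opposing 40 gives net 59, ≥ 55, so (f) meets the standard.
  Stage II.1 is satisfied; the onus moves to the authority.
At Stage II.2 the authority must meet a production showing (weight is at least 22): on (g) the weight is 6, which does not reach 22, so (g) does not meet the standard.
  The authority does not carry Stage II.2.
So the applicant prevails on this issue.
Per-issue: Issue I → authority; Issue II → applicant. The applicant must prevail on at least one issue; overall, the applicant prevails.

applicant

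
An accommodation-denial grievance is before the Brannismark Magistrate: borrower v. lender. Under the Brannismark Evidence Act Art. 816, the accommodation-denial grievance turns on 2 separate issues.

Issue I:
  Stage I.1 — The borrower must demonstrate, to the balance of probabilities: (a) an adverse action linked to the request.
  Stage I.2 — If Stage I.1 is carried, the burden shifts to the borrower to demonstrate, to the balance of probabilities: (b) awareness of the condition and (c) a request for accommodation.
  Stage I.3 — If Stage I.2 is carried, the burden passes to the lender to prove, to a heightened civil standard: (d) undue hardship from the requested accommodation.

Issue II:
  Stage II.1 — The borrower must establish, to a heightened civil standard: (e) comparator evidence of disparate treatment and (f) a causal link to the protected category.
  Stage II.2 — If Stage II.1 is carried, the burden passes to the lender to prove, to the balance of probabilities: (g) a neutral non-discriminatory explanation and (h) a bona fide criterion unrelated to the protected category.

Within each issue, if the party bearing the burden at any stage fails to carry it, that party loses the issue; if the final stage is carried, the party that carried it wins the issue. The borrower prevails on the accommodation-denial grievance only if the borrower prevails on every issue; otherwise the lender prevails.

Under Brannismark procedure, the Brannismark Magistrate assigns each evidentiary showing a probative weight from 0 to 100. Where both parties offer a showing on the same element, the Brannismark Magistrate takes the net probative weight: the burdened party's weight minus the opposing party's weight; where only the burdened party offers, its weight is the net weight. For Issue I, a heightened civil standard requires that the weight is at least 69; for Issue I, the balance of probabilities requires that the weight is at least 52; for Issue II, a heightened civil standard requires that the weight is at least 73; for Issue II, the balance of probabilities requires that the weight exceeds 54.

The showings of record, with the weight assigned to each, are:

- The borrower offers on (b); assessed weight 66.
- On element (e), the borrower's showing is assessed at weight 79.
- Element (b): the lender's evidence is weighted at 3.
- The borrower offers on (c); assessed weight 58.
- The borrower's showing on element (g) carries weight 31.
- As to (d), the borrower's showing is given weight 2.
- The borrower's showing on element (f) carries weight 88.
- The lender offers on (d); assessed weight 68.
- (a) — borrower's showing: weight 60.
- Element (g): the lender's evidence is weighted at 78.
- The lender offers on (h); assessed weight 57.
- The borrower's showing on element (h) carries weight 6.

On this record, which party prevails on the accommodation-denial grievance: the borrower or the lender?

borrower

— Issue I —
At Stage I.1 the borrower must meet the balance of probabilities (weight is at least 52): on (a) the weight is 60, ≥ 52, so (a) meets the standard.
  All elements met. The borrower retains the burden for Stage I.2.
At Stage I.2 the borrower must meet the balance of probabilities (weight is at least 52): on (b) the weight is 66 less the opposing 3 gives net 63, which does reach 52, so (b) meets the standard; on (c) the weight is 58, which does reach 52, so (c) meets the standard.
  The borrower carries Stage I.2; the lender now bears the burden.
At Stage I.3 the lender must meet a heightened civil standard (weight is at least 69): on (d) the weight is 68 less the opposing 2 gives net 66, < 69, so (d) does not meet the standard.
  Stage I.3 not carried; the lender fails its burden.
So the borrower prevails on this issue.
— Issue II —
Stage II.1 (borrower, a heightened civil standard, weight is at least 73): (e) 79 ≥ 73 — meets; (f) 88 ≥ 73 — meets.
  All elements met. The burden passes to the lender.
Stage II.2 (lender, the balance of probabilities, weight exceeds 54): (g) net 78−31=47 ≤ 54 — fails; (h) net 57−6=51 ≤ 54 — fails.
  Not every element is met, so the lender fails to carry Stage II.2.
The analysis ends at Stage II.2; the borrower prevails on this issue.
Per-issue: Issue I → borrower; Issue II → borrower. The borrower must prevail on every issue; overall, the borrower prevails.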